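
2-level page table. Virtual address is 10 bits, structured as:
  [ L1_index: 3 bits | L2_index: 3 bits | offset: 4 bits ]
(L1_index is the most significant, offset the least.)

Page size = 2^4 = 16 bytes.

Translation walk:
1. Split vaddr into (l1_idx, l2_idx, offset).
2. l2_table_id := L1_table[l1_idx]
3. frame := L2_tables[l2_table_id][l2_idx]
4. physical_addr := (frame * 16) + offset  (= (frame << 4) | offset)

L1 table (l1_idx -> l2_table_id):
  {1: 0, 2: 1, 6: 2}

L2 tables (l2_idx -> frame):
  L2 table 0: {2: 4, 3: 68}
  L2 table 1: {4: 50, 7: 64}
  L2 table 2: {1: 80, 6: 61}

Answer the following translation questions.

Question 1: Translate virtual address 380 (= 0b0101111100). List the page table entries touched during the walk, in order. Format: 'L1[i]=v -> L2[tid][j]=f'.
Answer: L1[2]=1 -> L2[1][7]=64

Derivation:
vaddr = 380 = 0b0101111100
Split: l1_idx=2, l2_idx=7, offset=12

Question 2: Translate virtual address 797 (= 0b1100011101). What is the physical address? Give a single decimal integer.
Answer: 1293

Derivation:
vaddr = 797 = 0b1100011101
Split: l1_idx=6, l2_idx=1, offset=13
L1[6] = 2
L2[2][1] = 80
paddr = 80 * 16 + 13 = 1293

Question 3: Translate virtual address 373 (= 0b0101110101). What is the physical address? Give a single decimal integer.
Answer: 1029

Derivation:
vaddr = 373 = 0b0101110101
Split: l1_idx=2, l2_idx=7, offset=5
L1[2] = 1
L2[1][7] = 64
paddr = 64 * 16 + 5 = 1029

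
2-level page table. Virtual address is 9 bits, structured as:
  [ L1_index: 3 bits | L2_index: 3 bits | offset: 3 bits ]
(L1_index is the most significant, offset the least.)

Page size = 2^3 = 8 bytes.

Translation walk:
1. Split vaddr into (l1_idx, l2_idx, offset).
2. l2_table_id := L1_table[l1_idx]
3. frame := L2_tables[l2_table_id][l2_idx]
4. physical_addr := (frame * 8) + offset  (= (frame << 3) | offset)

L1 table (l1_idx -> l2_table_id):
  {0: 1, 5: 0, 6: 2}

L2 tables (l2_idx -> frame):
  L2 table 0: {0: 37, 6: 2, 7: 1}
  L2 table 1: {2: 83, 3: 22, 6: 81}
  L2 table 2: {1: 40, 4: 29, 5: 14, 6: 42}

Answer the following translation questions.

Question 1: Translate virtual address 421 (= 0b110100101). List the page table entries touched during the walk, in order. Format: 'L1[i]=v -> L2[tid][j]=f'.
vaddr = 421 = 0b110100101
Split: l1_idx=6, l2_idx=4, offset=5

Answer: L1[6]=2 -> L2[2][4]=29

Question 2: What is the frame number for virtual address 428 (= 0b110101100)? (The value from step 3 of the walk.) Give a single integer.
Answer: 14

Derivation:
vaddr = 428: l1_idx=6, l2_idx=5
L1[6] = 2; L2[2][5] = 14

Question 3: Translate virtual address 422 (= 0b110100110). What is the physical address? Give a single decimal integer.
vaddr = 422 = 0b110100110
Split: l1_idx=6, l2_idx=4, offset=6
L1[6] = 2
L2[2][4] = 29
paddr = 29 * 8 + 6 = 238

Answer: 238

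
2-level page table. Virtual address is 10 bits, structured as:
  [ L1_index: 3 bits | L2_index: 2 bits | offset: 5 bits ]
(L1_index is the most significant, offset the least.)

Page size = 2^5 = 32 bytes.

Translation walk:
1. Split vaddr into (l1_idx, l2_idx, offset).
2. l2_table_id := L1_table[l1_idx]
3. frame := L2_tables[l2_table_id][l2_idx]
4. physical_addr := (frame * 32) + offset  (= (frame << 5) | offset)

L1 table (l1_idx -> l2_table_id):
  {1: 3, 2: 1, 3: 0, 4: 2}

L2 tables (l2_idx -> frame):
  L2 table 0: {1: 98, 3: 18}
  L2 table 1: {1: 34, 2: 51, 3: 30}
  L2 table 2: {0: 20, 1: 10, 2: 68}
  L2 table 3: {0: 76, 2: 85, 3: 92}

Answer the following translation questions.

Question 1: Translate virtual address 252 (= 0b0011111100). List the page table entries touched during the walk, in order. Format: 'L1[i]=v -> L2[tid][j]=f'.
vaddr = 252 = 0b0011111100
Split: l1_idx=1, l2_idx=3, offset=28

Answer: L1[1]=3 -> L2[3][3]=92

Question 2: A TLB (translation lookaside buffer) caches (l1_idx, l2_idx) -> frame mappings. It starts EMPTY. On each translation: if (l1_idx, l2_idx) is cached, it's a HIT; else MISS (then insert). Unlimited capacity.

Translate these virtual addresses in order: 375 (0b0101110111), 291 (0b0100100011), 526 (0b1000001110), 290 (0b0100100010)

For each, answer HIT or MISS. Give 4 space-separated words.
Answer: MISS MISS MISS HIT

Derivation:
vaddr=375: (2,3) not in TLB -> MISS, insert
vaddr=291: (2,1) not in TLB -> MISS, insert
vaddr=526: (4,0) not in TLB -> MISS, insert
vaddr=290: (2,1) in TLB -> HIT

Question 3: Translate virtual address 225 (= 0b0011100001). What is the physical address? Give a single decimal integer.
vaddr = 225 = 0b0011100001
Split: l1_idx=1, l2_idx=3, offset=1
L1[1] = 3
L2[3][3] = 92
paddr = 92 * 32 + 1 = 2945

Answer: 2945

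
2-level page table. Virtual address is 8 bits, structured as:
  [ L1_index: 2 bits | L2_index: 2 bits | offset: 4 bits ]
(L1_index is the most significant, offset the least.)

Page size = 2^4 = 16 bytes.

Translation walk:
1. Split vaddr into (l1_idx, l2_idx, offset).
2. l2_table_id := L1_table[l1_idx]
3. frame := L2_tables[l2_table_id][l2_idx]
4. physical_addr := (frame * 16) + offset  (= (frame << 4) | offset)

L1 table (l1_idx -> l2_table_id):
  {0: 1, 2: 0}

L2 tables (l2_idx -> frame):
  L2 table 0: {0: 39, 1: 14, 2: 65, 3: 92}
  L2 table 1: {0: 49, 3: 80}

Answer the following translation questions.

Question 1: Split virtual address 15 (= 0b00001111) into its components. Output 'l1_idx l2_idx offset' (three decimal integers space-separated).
Answer: 0 0 15

Derivation:
vaddr = 15 = 0b00001111
  top 2 bits -> l1_idx = 0
  next 2 bits -> l2_idx = 0
  bottom 4 bits -> offset = 15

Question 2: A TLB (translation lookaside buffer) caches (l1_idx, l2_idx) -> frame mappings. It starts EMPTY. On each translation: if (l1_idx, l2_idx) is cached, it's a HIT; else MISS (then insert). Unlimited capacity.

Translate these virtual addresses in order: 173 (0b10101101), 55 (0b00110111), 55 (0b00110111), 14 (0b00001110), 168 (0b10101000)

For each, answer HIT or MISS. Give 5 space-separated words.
Answer: MISS MISS HIT MISS HIT

Derivation:
vaddr=173: (2,2) not in TLB -> MISS, insert
vaddr=55: (0,3) not in TLB -> MISS, insert
vaddr=55: (0,3) in TLB -> HIT
vaddr=14: (0,0) not in TLB -> MISS, insert
vaddr=168: (2,2) in TLB -> HIT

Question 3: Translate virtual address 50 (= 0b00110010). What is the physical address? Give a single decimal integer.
vaddr = 50 = 0b00110010
Split: l1_idx=0, l2_idx=3, offset=2
L1[0] = 1
L2[1][3] = 80
paddr = 80 * 16 + 2 = 1282

Answer: 1282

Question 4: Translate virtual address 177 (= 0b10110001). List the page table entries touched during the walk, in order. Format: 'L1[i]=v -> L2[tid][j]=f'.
vaddr = 177 = 0b10110001
Split: l1_idx=2, l2_idx=3, offset=1

Answer: L1[2]=0 -> L2[0][3]=92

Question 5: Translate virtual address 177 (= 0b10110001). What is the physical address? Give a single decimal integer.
Answer: 1473

Derivation:
vaddr = 177 = 0b10110001
Split: l1_idx=2, l2_idx=3, offset=1
L1[2] = 0
L2[0][3] = 92
paddr = 92 * 16 + 1 = 1473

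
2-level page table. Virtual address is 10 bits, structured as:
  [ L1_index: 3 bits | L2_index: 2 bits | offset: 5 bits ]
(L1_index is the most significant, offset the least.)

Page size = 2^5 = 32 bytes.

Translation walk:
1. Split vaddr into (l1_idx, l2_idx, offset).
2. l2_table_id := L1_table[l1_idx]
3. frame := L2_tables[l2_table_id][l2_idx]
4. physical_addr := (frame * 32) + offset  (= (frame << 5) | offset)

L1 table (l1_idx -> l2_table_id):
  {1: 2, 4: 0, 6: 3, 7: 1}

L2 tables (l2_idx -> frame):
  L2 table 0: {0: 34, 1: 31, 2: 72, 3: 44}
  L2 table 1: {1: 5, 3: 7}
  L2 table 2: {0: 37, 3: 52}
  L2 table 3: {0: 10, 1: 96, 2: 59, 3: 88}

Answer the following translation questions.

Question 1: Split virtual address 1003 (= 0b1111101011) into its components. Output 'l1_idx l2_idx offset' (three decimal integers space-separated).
Answer: 7 3 11

Derivation:
vaddr = 1003 = 0b1111101011
  top 3 bits -> l1_idx = 7
  next 2 bits -> l2_idx = 3
  bottom 5 bits -> offset = 11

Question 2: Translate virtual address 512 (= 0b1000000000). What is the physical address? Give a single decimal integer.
vaddr = 512 = 0b1000000000
Split: l1_idx=4, l2_idx=0, offset=0
L1[4] = 0
L2[0][0] = 34
paddr = 34 * 32 + 0 = 1088

Answer: 1088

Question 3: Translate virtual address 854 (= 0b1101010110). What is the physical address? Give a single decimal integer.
Answer: 1910

Derivation:
vaddr = 854 = 0b1101010110
Split: l1_idx=6, l2_idx=2, offset=22
L1[6] = 3
L2[3][2] = 59
paddr = 59 * 32 + 22 = 1910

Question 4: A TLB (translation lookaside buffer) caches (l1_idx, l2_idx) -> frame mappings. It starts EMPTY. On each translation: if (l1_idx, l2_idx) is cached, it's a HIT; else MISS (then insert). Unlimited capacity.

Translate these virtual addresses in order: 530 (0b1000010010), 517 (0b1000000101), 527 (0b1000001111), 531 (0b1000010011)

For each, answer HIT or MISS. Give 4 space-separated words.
Answer: MISS HIT HIT HIT

Derivation:
vaddr=530: (4,0) not in TLB -> MISS, insert
vaddr=517: (4,0) in TLB -> HIT
vaddr=527: (4,0) in TLB -> HIT
vaddr=531: (4,0) in TLB -> HIT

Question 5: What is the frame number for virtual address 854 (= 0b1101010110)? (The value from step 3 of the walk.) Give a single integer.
vaddr = 854: l1_idx=6, l2_idx=2
L1[6] = 3; L2[3][2] = 59

Answer: 59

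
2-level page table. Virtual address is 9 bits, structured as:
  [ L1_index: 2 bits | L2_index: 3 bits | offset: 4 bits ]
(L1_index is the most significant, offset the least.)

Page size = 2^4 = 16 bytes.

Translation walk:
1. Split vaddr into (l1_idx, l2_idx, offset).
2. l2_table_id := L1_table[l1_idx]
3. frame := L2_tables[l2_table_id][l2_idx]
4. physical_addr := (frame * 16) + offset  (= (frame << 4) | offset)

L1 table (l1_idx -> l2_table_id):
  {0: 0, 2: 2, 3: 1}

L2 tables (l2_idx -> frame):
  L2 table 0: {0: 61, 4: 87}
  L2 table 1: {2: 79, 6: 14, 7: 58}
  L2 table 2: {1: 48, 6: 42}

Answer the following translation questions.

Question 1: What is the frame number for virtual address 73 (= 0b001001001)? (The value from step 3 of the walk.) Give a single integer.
vaddr = 73: l1_idx=0, l2_idx=4
L1[0] = 0; L2[0][4] = 87

Answer: 87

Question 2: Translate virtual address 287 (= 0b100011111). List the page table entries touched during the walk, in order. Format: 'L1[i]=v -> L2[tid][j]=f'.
vaddr = 287 = 0b100011111
Split: l1_idx=2, l2_idx=1, offset=15

Answer: L1[2]=2 -> L2[2][1]=48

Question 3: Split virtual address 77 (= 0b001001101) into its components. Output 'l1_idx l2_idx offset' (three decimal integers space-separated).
vaddr = 77 = 0b001001101
  top 2 bits -> l1_idx = 0
  next 3 bits -> l2_idx = 4
  bottom 4 bits -> offset = 13

Answer: 0 4 13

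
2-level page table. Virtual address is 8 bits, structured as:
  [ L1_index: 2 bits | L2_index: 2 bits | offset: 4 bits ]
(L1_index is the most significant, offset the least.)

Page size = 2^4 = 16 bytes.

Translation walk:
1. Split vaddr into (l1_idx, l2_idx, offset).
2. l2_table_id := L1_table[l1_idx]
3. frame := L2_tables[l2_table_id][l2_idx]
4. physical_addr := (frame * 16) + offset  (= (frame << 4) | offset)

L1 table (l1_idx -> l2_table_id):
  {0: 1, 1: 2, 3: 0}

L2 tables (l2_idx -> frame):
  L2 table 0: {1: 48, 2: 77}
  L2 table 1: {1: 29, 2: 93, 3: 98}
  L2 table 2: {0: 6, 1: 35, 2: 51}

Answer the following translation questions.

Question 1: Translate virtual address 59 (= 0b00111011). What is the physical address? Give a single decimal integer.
Answer: 1579

Derivation:
vaddr = 59 = 0b00111011
Split: l1_idx=0, l2_idx=3, offset=11
L1[0] = 1
L2[1][3] = 98
paddr = 98 * 16 + 11 = 1579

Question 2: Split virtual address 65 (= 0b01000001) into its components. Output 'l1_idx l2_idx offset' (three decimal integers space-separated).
Answer: 1 0 1

Derivation:
vaddr = 65 = 0b01000001
  top 2 bits -> l1_idx = 1
  next 2 bits -> l2_idx = 0
  bottom 4 bits -> offset = 1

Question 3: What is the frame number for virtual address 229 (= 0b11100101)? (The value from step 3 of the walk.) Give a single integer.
Answer: 77

Derivation:
vaddr = 229: l1_idx=3, l2_idx=2
L1[3] = 0; L2[0][2] = 77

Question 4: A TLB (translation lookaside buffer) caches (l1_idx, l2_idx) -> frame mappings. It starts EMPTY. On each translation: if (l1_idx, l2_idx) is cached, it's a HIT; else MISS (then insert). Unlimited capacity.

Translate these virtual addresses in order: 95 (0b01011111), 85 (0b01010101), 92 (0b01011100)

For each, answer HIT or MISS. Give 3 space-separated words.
vaddr=95: (1,1) not in TLB -> MISS, insert
vaddr=85: (1,1) in TLB -> HIT
vaddr=92: (1,1) in TLB -> HIT

Answer: MISS HIT HIT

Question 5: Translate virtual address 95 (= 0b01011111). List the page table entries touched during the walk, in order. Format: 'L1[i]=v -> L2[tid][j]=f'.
vaddr = 95 = 0b01011111
Split: l1_idx=1, l2_idx=1, offset=15

Answer: L1[1]=2 -> L2[2][1]=35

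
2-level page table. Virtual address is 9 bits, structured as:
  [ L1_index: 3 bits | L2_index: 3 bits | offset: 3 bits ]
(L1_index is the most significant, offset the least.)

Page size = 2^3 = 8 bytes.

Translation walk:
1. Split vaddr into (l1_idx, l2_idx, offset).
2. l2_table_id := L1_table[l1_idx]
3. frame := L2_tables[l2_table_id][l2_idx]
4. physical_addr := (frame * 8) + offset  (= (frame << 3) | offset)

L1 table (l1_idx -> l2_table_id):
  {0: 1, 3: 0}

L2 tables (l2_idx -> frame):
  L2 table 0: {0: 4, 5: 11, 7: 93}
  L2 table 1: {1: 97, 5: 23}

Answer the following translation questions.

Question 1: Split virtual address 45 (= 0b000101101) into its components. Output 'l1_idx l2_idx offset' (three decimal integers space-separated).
Answer: 0 5 5

Derivation:
vaddr = 45 = 0b000101101
  top 3 bits -> l1_idx = 0
  next 3 bits -> l2_idx = 5
  bottom 3 bits -> offset = 5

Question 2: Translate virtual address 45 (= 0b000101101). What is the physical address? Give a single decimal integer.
vaddr = 45 = 0b000101101
Split: l1_idx=0, l2_idx=5, offset=5
L1[0] = 1
L2[1][5] = 23
paddr = 23 * 8 + 5 = 189

Answer: 189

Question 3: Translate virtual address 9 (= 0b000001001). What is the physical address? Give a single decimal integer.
Answer: 777

Derivation:
vaddr = 9 = 0b000001001
Split: l1_idx=0, l2_idx=1, offset=1
L1[0] = 1
L2[1][1] = 97
paddr = 97 * 8 + 1 = 777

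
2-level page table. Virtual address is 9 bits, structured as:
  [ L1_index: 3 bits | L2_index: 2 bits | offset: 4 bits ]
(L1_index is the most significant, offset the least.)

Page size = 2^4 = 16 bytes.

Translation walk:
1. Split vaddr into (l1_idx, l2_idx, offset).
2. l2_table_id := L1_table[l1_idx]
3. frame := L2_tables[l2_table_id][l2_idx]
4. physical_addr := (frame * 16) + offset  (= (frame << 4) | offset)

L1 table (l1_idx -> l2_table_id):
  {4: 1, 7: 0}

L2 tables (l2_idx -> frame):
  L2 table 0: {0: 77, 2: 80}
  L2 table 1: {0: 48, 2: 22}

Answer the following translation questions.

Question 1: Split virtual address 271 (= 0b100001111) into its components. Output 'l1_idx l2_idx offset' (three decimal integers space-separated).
vaddr = 271 = 0b100001111
  top 3 bits -> l1_idx = 4
  next 2 bits -> l2_idx = 0
  bottom 4 bits -> offset = 15

Answer: 4 0 15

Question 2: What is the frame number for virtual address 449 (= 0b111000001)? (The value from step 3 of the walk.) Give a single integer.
vaddr = 449: l1_idx=7, l2_idx=0
L1[7] = 0; L2[0][0] = 77

Answer: 77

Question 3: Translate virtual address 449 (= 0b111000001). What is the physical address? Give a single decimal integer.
vaddr = 449 = 0b111000001
Split: l1_idx=7, l2_idx=0, offset=1
L1[7] = 0
L2[0][0] = 77
paddr = 77 * 16 + 1 = 1233

Answer: 1233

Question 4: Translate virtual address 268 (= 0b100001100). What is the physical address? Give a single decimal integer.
Answer: 780

Derivation:
vaddr = 268 = 0b100001100
Split: l1_idx=4, l2_idx=0, offset=12
L1[4] = 1
L2[1][0] = 48
paddr = 48 * 16 + 12 = 780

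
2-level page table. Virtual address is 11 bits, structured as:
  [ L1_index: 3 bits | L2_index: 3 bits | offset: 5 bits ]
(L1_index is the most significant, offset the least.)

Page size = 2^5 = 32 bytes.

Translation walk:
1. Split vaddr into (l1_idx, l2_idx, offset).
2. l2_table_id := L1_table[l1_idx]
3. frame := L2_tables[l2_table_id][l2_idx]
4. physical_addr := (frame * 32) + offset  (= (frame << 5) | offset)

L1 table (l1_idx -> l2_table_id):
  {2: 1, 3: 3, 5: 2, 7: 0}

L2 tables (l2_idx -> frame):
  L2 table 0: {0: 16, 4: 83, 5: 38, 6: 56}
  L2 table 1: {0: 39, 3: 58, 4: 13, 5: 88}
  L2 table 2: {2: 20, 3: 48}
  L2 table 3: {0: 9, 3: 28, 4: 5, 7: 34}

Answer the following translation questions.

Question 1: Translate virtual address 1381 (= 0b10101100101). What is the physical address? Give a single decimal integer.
Answer: 1541

Derivation:
vaddr = 1381 = 0b10101100101
Split: l1_idx=5, l2_idx=3, offset=5
L1[5] = 2
L2[2][3] = 48
paddr = 48 * 32 + 5 = 1541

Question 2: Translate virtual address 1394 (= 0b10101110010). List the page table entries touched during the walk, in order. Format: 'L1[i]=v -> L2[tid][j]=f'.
Answer: L1[5]=2 -> L2[2][3]=48

Derivation:
vaddr = 1394 = 0b10101110010
Split: l1_idx=5, l2_idx=3, offset=18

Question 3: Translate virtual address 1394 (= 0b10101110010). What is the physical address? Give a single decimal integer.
vaddr = 1394 = 0b10101110010
Split: l1_idx=5, l2_idx=3, offset=18
L1[5] = 2
L2[2][3] = 48
paddr = 48 * 32 + 18 = 1554

Answer: 1554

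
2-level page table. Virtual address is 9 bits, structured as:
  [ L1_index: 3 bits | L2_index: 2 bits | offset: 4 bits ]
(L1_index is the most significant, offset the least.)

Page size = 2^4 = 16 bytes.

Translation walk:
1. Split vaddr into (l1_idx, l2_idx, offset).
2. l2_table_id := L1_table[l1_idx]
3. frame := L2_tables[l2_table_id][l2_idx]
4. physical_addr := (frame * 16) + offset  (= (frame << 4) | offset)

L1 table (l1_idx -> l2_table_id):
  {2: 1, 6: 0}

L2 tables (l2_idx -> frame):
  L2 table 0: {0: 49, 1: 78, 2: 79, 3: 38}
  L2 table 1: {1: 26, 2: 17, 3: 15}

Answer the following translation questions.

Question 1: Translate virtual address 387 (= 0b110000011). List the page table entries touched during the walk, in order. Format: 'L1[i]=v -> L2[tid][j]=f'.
vaddr = 387 = 0b110000011
Split: l1_idx=6, l2_idx=0, offset=3

Answer: L1[6]=0 -> L2[0][0]=49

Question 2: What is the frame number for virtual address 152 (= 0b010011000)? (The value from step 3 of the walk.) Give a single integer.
vaddr = 152: l1_idx=2, l2_idx=1
L1[2] = 1; L2[1][1] = 26

Answer: 26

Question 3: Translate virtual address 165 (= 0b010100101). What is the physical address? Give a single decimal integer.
vaddr = 165 = 0b010100101
Split: l1_idx=2, l2_idx=2, offset=5
L1[2] = 1
L2[1][2] = 17
paddr = 17 * 16 + 5 = 277

Answer: 277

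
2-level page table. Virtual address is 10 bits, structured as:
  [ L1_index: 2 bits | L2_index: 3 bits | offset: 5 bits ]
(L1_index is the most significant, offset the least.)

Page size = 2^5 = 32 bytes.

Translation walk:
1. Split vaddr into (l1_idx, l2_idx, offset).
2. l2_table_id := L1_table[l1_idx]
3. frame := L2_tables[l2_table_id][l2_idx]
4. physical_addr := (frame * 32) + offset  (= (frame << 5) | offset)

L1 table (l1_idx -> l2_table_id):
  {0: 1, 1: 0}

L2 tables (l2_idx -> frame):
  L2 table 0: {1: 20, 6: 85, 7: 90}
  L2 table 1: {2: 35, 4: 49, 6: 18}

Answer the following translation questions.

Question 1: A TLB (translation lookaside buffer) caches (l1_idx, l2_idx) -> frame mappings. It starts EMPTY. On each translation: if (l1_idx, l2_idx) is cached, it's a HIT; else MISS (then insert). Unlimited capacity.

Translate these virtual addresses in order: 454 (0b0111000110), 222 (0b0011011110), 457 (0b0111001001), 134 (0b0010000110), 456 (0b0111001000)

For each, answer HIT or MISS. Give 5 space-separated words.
Answer: MISS MISS HIT MISS HIT

Derivation:
vaddr=454: (1,6) not in TLB -> MISS, insert
vaddr=222: (0,6) not in TLB -> MISS, insert
vaddr=457: (1,6) in TLB -> HIT
vaddr=134: (0,4) not in TLB -> MISS, insert
vaddr=456: (1,6) in TLB -> HIT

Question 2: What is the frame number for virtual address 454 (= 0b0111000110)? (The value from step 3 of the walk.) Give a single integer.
vaddr = 454: l1_idx=1, l2_idx=6
L1[1] = 0; L2[0][6] = 85

Answer: 85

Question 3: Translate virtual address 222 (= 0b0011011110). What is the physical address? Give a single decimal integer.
vaddr = 222 = 0b0011011110
Split: l1_idx=0, l2_idx=6, offset=30
L1[0] = 1
L2[1][6] = 18
paddr = 18 * 32 + 30 = 606

Answer: 606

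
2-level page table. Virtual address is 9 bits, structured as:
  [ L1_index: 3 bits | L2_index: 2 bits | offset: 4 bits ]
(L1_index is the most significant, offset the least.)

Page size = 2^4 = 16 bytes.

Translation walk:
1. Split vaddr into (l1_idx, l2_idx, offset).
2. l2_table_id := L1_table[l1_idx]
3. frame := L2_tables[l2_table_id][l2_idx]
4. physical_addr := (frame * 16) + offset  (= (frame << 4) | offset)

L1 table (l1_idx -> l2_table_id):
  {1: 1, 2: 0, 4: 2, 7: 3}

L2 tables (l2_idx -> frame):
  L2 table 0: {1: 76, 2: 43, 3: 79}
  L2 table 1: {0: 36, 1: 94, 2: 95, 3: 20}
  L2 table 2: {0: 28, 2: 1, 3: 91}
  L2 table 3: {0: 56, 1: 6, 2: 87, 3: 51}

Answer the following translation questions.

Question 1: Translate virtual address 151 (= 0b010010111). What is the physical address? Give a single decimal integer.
Answer: 1223

Derivation:
vaddr = 151 = 0b010010111
Split: l1_idx=2, l2_idx=1, offset=7
L1[2] = 0
L2[0][1] = 76
paddr = 76 * 16 + 7 = 1223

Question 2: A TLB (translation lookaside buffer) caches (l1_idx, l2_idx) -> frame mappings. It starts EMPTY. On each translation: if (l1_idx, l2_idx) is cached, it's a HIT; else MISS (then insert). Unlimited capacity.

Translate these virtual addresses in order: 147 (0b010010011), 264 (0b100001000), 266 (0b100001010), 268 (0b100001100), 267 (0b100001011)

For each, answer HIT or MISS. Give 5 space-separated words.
vaddr=147: (2,1) not in TLB -> MISS, insert
vaddr=264: (4,0) not in TLB -> MISS, insert
vaddr=266: (4,0) in TLB -> HIT
vaddr=268: (4,0) in TLB -> HIT
vaddr=267: (4,0) in TLB -> HIT

Answer: MISS MISS HIT HIT HIT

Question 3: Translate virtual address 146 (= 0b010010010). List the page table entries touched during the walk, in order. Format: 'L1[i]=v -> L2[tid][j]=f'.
vaddr = 146 = 0b010010010
Split: l1_idx=2, l2_idx=1, offset=2

Answer: L1[2]=0 -> L2[0][1]=76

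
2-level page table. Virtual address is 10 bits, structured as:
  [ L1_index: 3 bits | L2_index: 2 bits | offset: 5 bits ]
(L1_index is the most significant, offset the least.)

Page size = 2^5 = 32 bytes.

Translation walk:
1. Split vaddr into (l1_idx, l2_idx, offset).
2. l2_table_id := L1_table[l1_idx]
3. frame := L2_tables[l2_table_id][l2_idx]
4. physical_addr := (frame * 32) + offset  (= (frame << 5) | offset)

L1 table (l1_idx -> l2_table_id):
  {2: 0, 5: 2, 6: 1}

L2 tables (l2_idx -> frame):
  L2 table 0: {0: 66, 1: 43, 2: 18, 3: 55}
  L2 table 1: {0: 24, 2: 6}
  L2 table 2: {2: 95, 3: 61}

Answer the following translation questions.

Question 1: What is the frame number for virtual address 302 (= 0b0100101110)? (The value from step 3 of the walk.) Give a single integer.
vaddr = 302: l1_idx=2, l2_idx=1
L1[2] = 0; L2[0][1] = 43

Answer: 43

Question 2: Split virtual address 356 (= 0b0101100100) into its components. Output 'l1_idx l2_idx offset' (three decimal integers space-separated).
vaddr = 356 = 0b0101100100
  top 3 bits -> l1_idx = 2
  next 2 bits -> l2_idx = 3
  bottom 5 bits -> offset = 4

Answer: 2 3 4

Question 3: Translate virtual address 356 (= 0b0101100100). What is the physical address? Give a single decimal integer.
vaddr = 356 = 0b0101100100
Split: l1_idx=2, l2_idx=3, offset=4
L1[2] = 0
L2[0][3] = 55
paddr = 55 * 32 + 4 = 1764

Answer: 1764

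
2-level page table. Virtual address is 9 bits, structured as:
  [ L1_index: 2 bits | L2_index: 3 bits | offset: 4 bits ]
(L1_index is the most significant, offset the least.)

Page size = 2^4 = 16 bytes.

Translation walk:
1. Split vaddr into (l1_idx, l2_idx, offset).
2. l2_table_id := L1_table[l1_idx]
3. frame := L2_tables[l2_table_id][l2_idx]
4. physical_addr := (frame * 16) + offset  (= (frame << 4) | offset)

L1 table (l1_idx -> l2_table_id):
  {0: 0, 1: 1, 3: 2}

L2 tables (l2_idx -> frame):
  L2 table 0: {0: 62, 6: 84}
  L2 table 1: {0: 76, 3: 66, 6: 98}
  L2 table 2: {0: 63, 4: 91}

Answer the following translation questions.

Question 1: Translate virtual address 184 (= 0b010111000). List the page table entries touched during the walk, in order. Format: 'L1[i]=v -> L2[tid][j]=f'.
Answer: L1[1]=1 -> L2[1][3]=66

Derivation:
vaddr = 184 = 0b010111000
Split: l1_idx=1, l2_idx=3, offset=8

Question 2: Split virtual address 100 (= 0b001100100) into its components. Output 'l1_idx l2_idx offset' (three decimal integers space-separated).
Answer: 0 6 4

Derivation:
vaddr = 100 = 0b001100100
  top 2 bits -> l1_idx = 0
  next 3 bits -> l2_idx = 6
  bottom 4 bits -> offset = 4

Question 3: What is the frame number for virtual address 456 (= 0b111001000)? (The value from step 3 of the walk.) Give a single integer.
Answer: 91

Derivation:
vaddr = 456: l1_idx=3, l2_idx=4
L1[3] = 2; L2[2][4] = 91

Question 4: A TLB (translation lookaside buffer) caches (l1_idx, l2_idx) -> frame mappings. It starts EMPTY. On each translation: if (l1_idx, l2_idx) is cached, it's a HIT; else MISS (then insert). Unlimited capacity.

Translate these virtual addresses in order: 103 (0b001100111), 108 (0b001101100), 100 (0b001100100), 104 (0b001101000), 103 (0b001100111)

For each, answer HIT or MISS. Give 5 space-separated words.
Answer: MISS HIT HIT HIT HIT

Derivation:
vaddr=103: (0,6) not in TLB -> MISS, insert
vaddr=108: (0,6) in TLB -> HIT
vaddr=100: (0,6) in TLB -> HIT
vaddr=104: (0,6) in TLB -> HIT
vaddr=103: (0,6) in TLB -> HIT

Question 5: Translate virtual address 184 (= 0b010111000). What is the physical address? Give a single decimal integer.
Answer: 1064

Derivation:
vaddr = 184 = 0b010111000
Split: l1_idx=1, l2_idx=3, offset=8
L1[1] = 1
L2[1][3] = 66
paddr = 66 * 16 + 8 = 1064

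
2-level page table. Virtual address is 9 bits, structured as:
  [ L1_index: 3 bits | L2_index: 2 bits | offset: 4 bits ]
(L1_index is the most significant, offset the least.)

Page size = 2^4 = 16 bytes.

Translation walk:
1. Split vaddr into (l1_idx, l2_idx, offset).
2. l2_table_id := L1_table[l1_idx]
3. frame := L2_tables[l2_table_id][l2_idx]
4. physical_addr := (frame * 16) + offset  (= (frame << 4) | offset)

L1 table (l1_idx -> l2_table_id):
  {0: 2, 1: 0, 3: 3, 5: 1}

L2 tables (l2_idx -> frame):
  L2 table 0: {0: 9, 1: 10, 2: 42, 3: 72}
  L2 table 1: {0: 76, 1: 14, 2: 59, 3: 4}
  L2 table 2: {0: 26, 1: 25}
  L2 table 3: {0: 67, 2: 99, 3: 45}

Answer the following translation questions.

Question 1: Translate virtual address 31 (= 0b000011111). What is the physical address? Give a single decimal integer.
vaddr = 31 = 0b000011111
Split: l1_idx=0, l2_idx=1, offset=15
L1[0] = 2
L2[2][1] = 25
paddr = 25 * 16 + 15 = 415

Answer: 415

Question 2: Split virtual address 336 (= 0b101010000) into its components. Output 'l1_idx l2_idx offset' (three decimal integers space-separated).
vaddr = 336 = 0b101010000
  top 3 bits -> l1_idx = 5
  next 2 bits -> l2_idx = 1
  bottom 4 bits -> offset = 0

Answer: 5 1 0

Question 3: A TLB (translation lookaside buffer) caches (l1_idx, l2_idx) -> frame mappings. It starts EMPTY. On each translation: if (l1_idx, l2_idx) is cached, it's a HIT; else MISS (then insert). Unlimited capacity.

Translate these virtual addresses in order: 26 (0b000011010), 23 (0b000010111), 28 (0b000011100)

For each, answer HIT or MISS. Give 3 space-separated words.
vaddr=26: (0,1) not in TLB -> MISS, insert
vaddr=23: (0,1) in TLB -> HIT
vaddr=28: (0,1) in TLB -> HIT

Answer: MISS HIT HIT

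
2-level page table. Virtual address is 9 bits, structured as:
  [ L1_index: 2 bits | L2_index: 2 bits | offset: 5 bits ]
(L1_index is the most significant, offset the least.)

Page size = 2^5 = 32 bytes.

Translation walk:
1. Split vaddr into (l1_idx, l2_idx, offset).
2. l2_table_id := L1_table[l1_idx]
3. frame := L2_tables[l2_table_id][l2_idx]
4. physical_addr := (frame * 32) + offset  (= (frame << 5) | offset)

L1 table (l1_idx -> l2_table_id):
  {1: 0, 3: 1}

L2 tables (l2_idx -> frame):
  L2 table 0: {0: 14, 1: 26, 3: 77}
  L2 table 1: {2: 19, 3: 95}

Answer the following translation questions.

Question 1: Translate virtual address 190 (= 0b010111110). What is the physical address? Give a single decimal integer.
vaddr = 190 = 0b010111110
Split: l1_idx=1, l2_idx=1, offset=30
L1[1] = 0
L2[0][1] = 26
paddr = 26 * 32 + 30 = 862

Answer: 862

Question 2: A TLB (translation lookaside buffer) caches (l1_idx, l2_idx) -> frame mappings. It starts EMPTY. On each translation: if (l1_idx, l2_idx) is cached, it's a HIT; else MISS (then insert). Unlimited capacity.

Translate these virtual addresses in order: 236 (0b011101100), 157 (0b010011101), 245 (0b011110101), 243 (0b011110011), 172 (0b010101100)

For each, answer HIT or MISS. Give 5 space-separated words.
Answer: MISS MISS HIT HIT MISS

Derivation:
vaddr=236: (1,3) not in TLB -> MISS, insert
vaddr=157: (1,0) not in TLB -> MISS, insert
vaddr=245: (1,3) in TLB -> HIT
vaddr=243: (1,3) in TLB -> HIT
vaddr=172: (1,1) not in TLB -> MISS, insert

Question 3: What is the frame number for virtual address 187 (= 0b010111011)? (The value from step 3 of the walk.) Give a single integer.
vaddr = 187: l1_idx=1, l2_idx=1
L1[1] = 0; L2[0][1] = 26

Answer: 26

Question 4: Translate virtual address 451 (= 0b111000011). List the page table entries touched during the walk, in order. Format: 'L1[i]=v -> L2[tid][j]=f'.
Answer: L1[3]=1 -> L2[1][2]=19

Derivation:
vaddr = 451 = 0b111000011
Split: l1_idx=3, l2_idx=2, offset=3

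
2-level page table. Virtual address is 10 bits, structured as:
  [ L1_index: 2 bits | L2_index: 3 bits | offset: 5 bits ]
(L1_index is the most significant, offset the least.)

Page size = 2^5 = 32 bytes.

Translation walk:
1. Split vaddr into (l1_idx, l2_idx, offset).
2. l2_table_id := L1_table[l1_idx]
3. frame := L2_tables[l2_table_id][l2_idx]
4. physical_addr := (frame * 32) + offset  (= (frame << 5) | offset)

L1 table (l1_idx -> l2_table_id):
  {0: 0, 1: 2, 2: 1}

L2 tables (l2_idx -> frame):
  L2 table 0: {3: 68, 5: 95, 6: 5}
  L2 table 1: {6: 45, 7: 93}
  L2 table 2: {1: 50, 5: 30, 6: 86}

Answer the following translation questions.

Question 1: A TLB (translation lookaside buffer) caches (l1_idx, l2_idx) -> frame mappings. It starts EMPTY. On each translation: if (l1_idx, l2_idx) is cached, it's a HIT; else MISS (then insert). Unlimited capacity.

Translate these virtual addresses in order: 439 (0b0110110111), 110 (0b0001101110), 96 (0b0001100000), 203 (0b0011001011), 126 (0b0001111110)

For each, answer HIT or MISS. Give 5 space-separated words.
Answer: MISS MISS HIT MISS HIT

Derivation:
vaddr=439: (1,5) not in TLB -> MISS, insert
vaddr=110: (0,3) not in TLB -> MISS, insert
vaddr=96: (0,3) in TLB -> HIT
vaddr=203: (0,6) not in TLB -> MISS, insert
vaddr=126: (0,3) in TLB -> HIT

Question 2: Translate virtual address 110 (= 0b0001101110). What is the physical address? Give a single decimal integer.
vaddr = 110 = 0b0001101110
Split: l1_idx=0, l2_idx=3, offset=14
L1[0] = 0
L2[0][3] = 68
paddr = 68 * 32 + 14 = 2190

Answer: 2190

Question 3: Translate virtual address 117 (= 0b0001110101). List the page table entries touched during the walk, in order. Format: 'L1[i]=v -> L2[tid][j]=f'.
vaddr = 117 = 0b0001110101
Split: l1_idx=0, l2_idx=3, offset=21

Answer: L1[0]=0 -> L2[0][3]=68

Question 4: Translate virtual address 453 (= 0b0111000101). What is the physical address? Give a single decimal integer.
Answer: 2757

Derivation:
vaddr = 453 = 0b0111000101
Split: l1_idx=1, l2_idx=6, offset=5
L1[1] = 2
L2[2][6] = 86
paddr = 86 * 32 + 5 = 2757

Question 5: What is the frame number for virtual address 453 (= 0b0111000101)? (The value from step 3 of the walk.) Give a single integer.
vaddr = 453: l1_idx=1, l2_idx=6
L1[1] = 2; L2[2][6] = 86

Answer: 86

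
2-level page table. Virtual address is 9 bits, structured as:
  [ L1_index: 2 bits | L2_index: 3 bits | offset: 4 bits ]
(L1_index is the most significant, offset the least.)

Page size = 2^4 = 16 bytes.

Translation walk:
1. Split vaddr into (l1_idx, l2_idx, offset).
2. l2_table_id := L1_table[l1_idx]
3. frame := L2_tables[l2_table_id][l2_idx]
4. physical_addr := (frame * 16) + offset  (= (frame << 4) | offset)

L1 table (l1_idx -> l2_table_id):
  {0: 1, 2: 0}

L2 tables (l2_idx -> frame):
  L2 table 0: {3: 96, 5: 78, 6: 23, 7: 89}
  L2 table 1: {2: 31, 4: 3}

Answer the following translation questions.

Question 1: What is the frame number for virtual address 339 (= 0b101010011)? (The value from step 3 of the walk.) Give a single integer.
vaddr = 339: l1_idx=2, l2_idx=5
L1[2] = 0; L2[0][5] = 78

Answer: 78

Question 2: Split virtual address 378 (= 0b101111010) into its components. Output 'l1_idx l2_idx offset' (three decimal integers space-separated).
vaddr = 378 = 0b101111010
  top 2 bits -> l1_idx = 2
  next 3 bits -> l2_idx = 7
  bottom 4 bits -> offset = 10

Answer: 2 7 10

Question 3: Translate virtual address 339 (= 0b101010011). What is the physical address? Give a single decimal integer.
vaddr = 339 = 0b101010011
Split: l1_idx=2, l2_idx=5, offset=3
L1[2] = 0
L2[0][5] = 78
paddr = 78 * 16 + 3 = 1251

Answer: 1251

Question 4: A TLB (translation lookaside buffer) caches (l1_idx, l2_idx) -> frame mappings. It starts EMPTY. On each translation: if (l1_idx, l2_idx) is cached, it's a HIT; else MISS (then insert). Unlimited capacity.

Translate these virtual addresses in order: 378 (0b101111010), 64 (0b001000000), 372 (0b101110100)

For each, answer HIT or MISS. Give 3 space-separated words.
vaddr=378: (2,7) not in TLB -> MISS, insert
vaddr=64: (0,4) not in TLB -> MISS, insert
vaddr=372: (2,7) in TLB -> HIT

Answer: MISS MISS HIT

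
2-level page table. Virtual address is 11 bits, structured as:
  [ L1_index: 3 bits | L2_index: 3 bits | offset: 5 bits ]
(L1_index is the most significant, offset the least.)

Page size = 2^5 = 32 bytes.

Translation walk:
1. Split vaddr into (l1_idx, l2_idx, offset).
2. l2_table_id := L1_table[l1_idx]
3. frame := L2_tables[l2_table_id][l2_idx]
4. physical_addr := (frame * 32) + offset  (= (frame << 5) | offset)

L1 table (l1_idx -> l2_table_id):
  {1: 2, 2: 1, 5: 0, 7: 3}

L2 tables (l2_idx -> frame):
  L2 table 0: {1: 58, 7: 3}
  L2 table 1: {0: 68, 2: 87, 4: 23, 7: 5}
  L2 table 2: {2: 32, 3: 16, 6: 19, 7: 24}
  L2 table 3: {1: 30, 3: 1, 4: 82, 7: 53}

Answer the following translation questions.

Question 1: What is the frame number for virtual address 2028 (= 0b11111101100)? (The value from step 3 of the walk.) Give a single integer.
vaddr = 2028: l1_idx=7, l2_idx=7
L1[7] = 3; L2[3][7] = 53

Answer: 53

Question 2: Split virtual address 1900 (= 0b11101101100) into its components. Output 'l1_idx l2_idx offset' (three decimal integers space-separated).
Answer: 7 3 12

Derivation:
vaddr = 1900 = 0b11101101100
  top 3 bits -> l1_idx = 7
  next 3 bits -> l2_idx = 3
  bottom 5 bits -> offset = 12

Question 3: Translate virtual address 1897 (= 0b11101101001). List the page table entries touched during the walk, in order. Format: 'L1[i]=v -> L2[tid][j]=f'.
vaddr = 1897 = 0b11101101001
Split: l1_idx=7, l2_idx=3, offset=9

Answer: L1[7]=3 -> L2[3][3]=1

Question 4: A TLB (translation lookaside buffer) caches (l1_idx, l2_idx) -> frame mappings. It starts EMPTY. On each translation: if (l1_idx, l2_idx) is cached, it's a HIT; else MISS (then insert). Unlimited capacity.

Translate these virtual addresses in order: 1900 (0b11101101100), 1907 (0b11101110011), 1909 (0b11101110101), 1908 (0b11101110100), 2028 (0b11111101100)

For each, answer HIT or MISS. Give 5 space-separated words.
vaddr=1900: (7,3) not in TLB -> MISS, insert
vaddr=1907: (7,3) in TLB -> HIT
vaddr=1909: (7,3) in TLB -> HIT
vaddr=1908: (7,3) in TLB -> HIT
vaddr=2028: (7,7) not in TLB -> MISS, insert

Answer: MISS HIT HIT HIT MISS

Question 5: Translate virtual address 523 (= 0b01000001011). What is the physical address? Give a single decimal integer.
Answer: 2187

Derivation:
vaddr = 523 = 0b01000001011
Split: l1_idx=2, l2_idx=0, offset=11
L1[2] = 1
L2[1][0] = 68
paddr = 68 * 32 + 11 = 2187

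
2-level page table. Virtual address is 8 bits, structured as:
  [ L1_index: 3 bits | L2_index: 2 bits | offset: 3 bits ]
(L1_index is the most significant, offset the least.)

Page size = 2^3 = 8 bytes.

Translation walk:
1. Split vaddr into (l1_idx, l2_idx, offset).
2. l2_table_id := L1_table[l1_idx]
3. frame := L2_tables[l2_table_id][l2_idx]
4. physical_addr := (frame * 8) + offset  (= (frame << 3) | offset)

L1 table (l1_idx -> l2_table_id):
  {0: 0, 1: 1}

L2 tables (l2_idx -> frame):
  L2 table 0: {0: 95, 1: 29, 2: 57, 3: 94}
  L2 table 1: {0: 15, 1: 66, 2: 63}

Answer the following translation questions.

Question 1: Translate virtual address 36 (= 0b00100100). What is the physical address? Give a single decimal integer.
Answer: 124

Derivation:
vaddr = 36 = 0b00100100
Split: l1_idx=1, l2_idx=0, offset=4
L1[1] = 1
L2[1][0] = 15
paddr = 15 * 8 + 4 = 124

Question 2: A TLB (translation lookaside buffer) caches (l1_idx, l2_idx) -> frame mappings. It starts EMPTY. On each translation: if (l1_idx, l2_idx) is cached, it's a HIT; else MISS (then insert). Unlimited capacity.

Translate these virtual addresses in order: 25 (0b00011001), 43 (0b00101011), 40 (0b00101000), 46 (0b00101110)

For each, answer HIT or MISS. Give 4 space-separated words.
Answer: MISS MISS HIT HIT

Derivation:
vaddr=25: (0,3) not in TLB -> MISS, insert
vaddr=43: (1,1) not in TLB -> MISS, insert
vaddr=40: (1,1) in TLB -> HIT
vaddr=46: (1,1) in TLB -> HIT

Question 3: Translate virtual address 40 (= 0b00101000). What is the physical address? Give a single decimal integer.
vaddr = 40 = 0b00101000
Split: l1_idx=1, l2_idx=1, offset=0
L1[1] = 1
L2[1][1] = 66
paddr = 66 * 8 + 0 = 528

Answer: 528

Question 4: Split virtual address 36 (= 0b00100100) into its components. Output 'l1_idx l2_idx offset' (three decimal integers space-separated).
vaddr = 36 = 0b00100100
  top 3 bits -> l1_idx = 1
  next 2 bits -> l2_idx = 0
  bottom 3 bits -> offset = 4

Answer: 1 0 4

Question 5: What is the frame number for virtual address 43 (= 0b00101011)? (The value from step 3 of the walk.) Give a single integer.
vaddr = 43: l1_idx=1, l2_idx=1
L1[1] = 1; L2[1][1] = 66

Answer: 66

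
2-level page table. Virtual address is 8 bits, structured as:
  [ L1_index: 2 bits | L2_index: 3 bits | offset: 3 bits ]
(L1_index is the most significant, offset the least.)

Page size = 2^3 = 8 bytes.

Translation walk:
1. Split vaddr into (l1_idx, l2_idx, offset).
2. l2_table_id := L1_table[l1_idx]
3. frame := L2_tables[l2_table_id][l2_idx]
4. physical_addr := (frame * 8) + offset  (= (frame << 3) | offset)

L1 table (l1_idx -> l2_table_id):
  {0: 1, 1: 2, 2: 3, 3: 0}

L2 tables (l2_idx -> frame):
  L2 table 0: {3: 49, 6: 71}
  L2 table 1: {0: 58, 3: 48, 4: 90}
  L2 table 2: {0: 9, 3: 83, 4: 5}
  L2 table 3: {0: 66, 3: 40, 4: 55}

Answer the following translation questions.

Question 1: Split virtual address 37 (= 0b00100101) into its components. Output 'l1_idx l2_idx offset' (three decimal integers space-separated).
Answer: 0 4 5

Derivation:
vaddr = 37 = 0b00100101
  top 2 bits -> l1_idx = 0
  next 3 bits -> l2_idx = 4
  bottom 3 bits -> offset = 5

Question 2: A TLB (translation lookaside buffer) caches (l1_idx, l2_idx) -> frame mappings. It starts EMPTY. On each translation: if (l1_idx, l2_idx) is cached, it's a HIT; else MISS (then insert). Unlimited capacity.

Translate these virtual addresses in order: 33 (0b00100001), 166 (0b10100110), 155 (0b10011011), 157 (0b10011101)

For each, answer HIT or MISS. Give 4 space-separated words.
Answer: MISS MISS MISS HIT

Derivation:
vaddr=33: (0,4) not in TLB -> MISS, insert
vaddr=166: (2,4) not in TLB -> MISS, insert
vaddr=155: (2,3) not in TLB -> MISS, insert
vaddr=157: (2,3) in TLB -> HIT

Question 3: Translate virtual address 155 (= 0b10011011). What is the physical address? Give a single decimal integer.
Answer: 323

Derivation:
vaddr = 155 = 0b10011011
Split: l1_idx=2, l2_idx=3, offset=3
L1[2] = 3
L2[3][3] = 40
paddr = 40 * 8 + 3 = 323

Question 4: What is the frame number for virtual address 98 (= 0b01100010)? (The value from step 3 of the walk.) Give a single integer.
vaddr = 98: l1_idx=1, l2_idx=4
L1[1] = 2; L2[2][4] = 5

Answer: 5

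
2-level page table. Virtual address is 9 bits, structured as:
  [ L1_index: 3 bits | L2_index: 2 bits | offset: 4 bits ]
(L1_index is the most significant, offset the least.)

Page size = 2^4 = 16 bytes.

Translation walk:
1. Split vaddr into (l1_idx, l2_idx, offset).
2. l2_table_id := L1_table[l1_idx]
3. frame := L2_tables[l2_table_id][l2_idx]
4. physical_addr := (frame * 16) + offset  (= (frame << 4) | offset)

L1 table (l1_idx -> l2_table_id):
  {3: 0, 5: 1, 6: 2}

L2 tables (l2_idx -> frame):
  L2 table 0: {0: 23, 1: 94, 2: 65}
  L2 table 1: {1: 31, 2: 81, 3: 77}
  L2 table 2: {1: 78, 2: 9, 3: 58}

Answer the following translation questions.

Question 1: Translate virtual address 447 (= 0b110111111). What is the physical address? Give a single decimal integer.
vaddr = 447 = 0b110111111
Split: l1_idx=6, l2_idx=3, offset=15
L1[6] = 2
L2[2][3] = 58
paddr = 58 * 16 + 15 = 943

Answer: 943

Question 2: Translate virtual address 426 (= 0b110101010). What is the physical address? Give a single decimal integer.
Answer: 154

Derivation:
vaddr = 426 = 0b110101010
Split: l1_idx=6, l2_idx=2, offset=10
L1[6] = 2
L2[2][2] = 9
paddr = 9 * 16 + 10 = 154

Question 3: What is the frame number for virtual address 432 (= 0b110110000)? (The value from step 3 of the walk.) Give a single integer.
vaddr = 432: l1_idx=6, l2_idx=3
L1[6] = 2; L2[2][3] = 58

Answer: 58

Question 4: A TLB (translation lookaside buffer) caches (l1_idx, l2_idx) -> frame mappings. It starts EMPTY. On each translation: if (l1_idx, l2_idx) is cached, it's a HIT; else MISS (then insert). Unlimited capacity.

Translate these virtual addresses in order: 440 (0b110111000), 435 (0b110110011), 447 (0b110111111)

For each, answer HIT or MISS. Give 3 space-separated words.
Answer: MISS HIT HIT

Derivation:
vaddr=440: (6,3) not in TLB -> MISS, insert
vaddr=435: (6,3) in TLB -> HIT
vaddr=447: (6,3) in TLB -> HIT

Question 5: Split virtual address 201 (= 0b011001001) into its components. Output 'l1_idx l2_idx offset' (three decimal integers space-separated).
vaddr = 201 = 0b011001001
  top 3 bits -> l1_idx = 3
  next 2 bits -> l2_idx = 0
  bottom 4 bits -> offset = 9

Answer: 3 0 9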